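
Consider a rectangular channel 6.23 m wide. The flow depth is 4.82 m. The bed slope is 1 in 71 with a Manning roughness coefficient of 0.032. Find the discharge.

Flow area A = b·y = 6.23 × 4.82 = 30.03 m². Wetted perimeter P = b + 2y = 6.23 + 2×4.82 = 15.87 m.
Hydraulic radius R = A/P = 30.03/15.87 = 1.892 m.
Manning's equation: Q = (1/n) A R^(2/3) S^(1/2) = (1/0.032) × 30.03 × 1.892^(2/3) × 0.01408^(1/2) = 170 m³/s.

Q = 170 m³/s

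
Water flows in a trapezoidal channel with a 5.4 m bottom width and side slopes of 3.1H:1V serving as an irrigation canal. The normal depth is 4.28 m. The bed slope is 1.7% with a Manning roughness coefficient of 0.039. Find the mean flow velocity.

V = 5.99 m/s

With bottom width b = 5.4 m and side slope z = 3.1: A = (b + zy)y = (5.4 + 3.1×4.28)×4.28 = 79.9 m²; P = b + 2y√(1+z²) = 5.4 + 2×4.28×3.257 = 33.28 m.
Hydraulic radius R = A/P = 79.9/33.28 = 2.401 m.
From Manning's equation, V = (1/n) R^(2/3) S^(1/2) = (1/0.039) × 2.401^(2/3) × 0.017^(1/2) = 5.99 m/s.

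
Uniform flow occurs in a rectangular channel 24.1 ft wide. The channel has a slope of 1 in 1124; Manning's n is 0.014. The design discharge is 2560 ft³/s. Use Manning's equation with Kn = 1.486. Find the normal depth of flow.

Manning's equation rearranged: A R^(2/3) = nQ / (1.486·√S) = 0.014 × 2560 / (1.486 × √0.0008897) = 808.6.
Try y = 7.27 ft: A R^(2/3) = 480 — short.
Try y = 11.5 ft: A R^(2/3) = 903.3 — over.
Try y = 10.6 ft: A R^(2/3) = 809.4 — matches.

y_n = 10.6 ft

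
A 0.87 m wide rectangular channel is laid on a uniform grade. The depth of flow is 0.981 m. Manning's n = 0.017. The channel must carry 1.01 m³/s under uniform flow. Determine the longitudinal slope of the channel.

Flow area A = b·y = 0.87 × 0.981 = 0.8535 m². Wetted perimeter P = b + 2y = 0.87 + 2×0.981 = 2.832 m.
Hydraulic radius R = A/P = 0.8535/2.832 = 0.3014 m.
From Manning's equation, S = [nQ / (1 A R^(2/3))]² = [0.017 × 1.01 / (1 × 0.8535 × 0.3014^(2/3))]² = 0.002.

S = 0.002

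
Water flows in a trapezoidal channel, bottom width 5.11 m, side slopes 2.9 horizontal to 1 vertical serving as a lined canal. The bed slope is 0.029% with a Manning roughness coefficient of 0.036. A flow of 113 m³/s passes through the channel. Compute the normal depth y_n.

y_n = 5.49 m

Manning's equation rearranged: A R^(2/3) = nQ / (1·√S) = 0.036 × 113 / (√0.00029) = 238.9.
Try y = 6.91 m: A R^(2/3) = 412.6 — high.
Try y = 5.49 m: A R^(2/3) = 238.9 — matches.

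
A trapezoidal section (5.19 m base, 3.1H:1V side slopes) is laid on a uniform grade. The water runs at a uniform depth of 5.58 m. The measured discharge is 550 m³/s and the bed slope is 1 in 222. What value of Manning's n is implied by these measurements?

With bottom width b = 5.19 m and side slope z = 3.1: A = (b + zy)y = (5.19 + 3.1×5.58)×5.58 = 125.5 m²; P = b + 2y√(1+z²) = 5.19 + 2×5.58×3.257 = 41.54 m.
Hydraulic radius R = A/P = 125.5/41.54 = 3.021 m.
Rearranging Manning's equation: n = (1/Q) A R^(2/3) S^(1/2) = (1/550) × 125.5 × 3.021^(2/3) × √0.004505 = 0.032.

n = 0.032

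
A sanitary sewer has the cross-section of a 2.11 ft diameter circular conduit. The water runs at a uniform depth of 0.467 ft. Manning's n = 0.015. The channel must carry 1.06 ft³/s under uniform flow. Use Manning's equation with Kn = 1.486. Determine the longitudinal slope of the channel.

For a circular section of diameter D = 2.11 ft at depth y = 0.467 ft, the central angle is θ = 2 arccos(1 − 2y/D) = 1.959 rad. Then A = (D²/8)(θ − sin θ) = 0.5753 ft² and P = Dθ/2 = 2.067 ft.
Hydraulic radius R = A/P = 0.5753/2.067 = 0.2783 ft.
From Manning's equation, S = [nQ / (1.486 A R^(2/3))]² = [0.015 × 1.06 / (1.486 × 0.5753 × 0.2783^(2/3))]² = 0.0019.

S = 0.0019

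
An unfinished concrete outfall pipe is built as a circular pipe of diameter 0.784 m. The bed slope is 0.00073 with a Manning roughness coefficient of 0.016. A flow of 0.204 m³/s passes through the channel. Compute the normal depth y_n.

y_n = 0.503 m

Manning's equation rearranged: A R^(2/3) = nQ / (1·√S) = 0.016 × 0.204 / (√0.00073) = 0.1208.
Trying y = 0.617 m: A R^(2/3) = 0.1566 — over.
Trying y = 0.36 m: A R^(2/3) = 0.07031 — short.
Trying y = 0.503 m: A R^(2/3) = 0.1209 — close enough.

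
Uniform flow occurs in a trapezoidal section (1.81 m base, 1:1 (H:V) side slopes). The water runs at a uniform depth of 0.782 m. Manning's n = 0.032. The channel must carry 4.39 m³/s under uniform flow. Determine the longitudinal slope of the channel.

With bottom width b = 1.81 m and side slope z = 1: A = (b + zy)y = (1.81 + 1×0.782)×0.782 = 2.027 m²; P = b + 2y√(1+z²) = 1.81 + 2×0.782×1.414 = 4.022 m.
Hydraulic radius R = A/P = 2.027/4.022 = 0.504 m.
From Manning's equation, S = [nQ / (1 A R^(2/3))]² = [0.032 × 4.39 / (1 × 2.027 × 0.504^(2/3))]² = 0.012.

S = 0.012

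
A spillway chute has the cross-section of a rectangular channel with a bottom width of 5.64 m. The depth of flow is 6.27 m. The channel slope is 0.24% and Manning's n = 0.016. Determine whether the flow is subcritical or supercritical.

Flow area A = b·y = 5.64 × 6.27 = 35.36 m². Wetted perimeter P = b + 2y = 5.64 + 2×6.27 = 18.18 m.
Hydraulic radius R = A/P = 35.36/18.18 = 1.945 m.
V = (1/n) R^(2/3) √S = (1/0.016) × 1.945^(2/3) × √0.0024 = 4.771 m/s. Hydraulic depth D_h = A/T = 35.36/5.64 = 6.27 m.
Froude number Fr = V/√(g·D_h) = 4.771/√(9.81×6.27) = 0.608, which is less than 1, so the flow is subcritical.

subcritical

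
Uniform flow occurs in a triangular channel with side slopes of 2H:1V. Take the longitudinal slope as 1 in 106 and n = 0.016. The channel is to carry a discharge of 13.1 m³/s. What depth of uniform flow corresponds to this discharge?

y_n = 1.26 m

Manning's equation rearranged: A R^(2/3) = nQ / (1·√S) = 0.016 × 13.1 / (√0.009434) = 2.158.
Trying y = 1.39 m: A R^(2/3) = 2.815 — over.
Trying y = 1.26 m: A R^(2/3) = 2.166 — matches.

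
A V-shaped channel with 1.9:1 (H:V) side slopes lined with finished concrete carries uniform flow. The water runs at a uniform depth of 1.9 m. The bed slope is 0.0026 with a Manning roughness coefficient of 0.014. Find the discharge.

For a triangular section with side slope z = 1.9: A = zy² = 1.9×1.9² = 6.859 m²; P = 2y√(1+z²) = 2×1.9×2.147 = 8.159 m.
Hydraulic radius R = A/P = 6.859/8.159 = 0.8407 m.
Manning's equation: Q = (1/n) A R^(2/3) S^(1/2) = (1/0.014) × 6.859 × 0.8407^(2/3) × 0.0026^(1/2) = 22.3 m³/s.

Q = 22.3 m³/s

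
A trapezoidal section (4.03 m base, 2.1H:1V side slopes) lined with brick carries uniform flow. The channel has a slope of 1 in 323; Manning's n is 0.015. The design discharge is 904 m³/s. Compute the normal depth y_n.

Manning's equation rearranged: A R^(2/3) = nQ / (1·√S) = 0.015 × 904 / (√0.003096) = 243.7.
At y = 8.02 m: A R^(2/3) = 425.3 — too large.
At y = 5.2 m: A R^(2/3) = 152.8 — too small.
At y = 6.35 m: A R^(2/3) = 243.7 — ≈ 243.7.

y_n = 6.35 m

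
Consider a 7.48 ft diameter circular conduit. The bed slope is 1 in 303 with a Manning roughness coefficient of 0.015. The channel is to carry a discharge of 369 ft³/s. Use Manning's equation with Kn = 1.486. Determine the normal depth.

Manning's equation rearranged: A R^(2/3) = nQ / (1.486·√S) = 0.015 × 369 / (1.486 × √0.0033) = 64.84.
At y = 6.96 ft: A R^(2/3) = 71.72 — too large.
At y = 5.95 ft: A R^(2/3) = 64.83 — matches.

y_n = 5.95 ft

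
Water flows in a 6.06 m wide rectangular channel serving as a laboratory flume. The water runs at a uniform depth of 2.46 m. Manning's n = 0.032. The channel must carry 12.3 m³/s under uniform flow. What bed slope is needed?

S = 0.000464

Flow area A = b·y = 6.06 × 2.46 = 14.91 m². Wetted perimeter P = b + 2y = 6.06 + 2×2.46 = 10.98 m.
Hydraulic radius R = A/P = 14.91/10.98 = 1.358 m.
From Manning's equation, S = [nQ / (1 A R^(2/3))]² = [0.032 × 12.3 / (1 × 14.91 × 1.358^(2/3))]² = 0.000464.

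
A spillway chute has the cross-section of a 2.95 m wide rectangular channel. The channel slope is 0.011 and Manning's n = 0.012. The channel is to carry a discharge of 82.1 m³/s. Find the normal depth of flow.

y_n = 3.17 m

Manning's equation rearranged: A R^(2/3) = nQ / (1·√S) = 0.012 × 82.1 / (√0.011) = 9.394.
Try y = 3.48 m: A R^(2/3) = 10.51 — too large.
Try y = 2.51 m: A R^(2/3) = 7.05 — too small.
Try y = 3.17 m: A R^(2/3) = 9.393 — matches.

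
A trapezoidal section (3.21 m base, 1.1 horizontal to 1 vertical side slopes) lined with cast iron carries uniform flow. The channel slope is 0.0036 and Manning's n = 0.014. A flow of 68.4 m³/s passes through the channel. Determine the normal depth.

y_n = 2.31 m

Manning's equation rearranged: A R^(2/3) = nQ / (1·√S) = 0.014 × 68.4 / (√0.0036) = 15.96.
At y = 2.5 m: A R^(2/3) = 18.65 — high.
At y = 1.59 m: A R^(2/3) = 7.85 — low.
At y = 2.31 m: A R^(2/3) = 15.97 — close enough.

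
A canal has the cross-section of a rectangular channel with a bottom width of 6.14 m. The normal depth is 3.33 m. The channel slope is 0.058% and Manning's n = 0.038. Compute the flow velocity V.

Flow area A = b·y = 6.14 × 3.33 = 20.45 m². Wetted perimeter P = b + 2y = 6.14 + 2×3.33 = 12.8 m.
Hydraulic radius R = A/P = 20.45/12.8 = 1.597 m.
From Manning's equation, V = (1/n) R^(2/3) S^(1/2) = (1/0.038) × 1.597^(2/3) × 0.00058^(1/2) = 0.866 m/s.

V = 0.866 m/s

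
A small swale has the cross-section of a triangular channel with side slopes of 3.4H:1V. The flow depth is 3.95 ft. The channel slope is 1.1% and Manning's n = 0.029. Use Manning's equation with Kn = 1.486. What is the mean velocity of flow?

For a triangular section with side slope z = 3.4: A = zy² = 3.4×3.95² = 53.05 ft²; P = 2y√(1+z²) = 2×3.95×3.544 = 28 ft.
Hydraulic radius R = A/P = 53.05/28 = 1.895 ft.
From Manning's equation, V = (1.486/n) R^(2/3) S^(1/2) = (1.486/0.029) × 1.895^(2/3) × 0.011^(1/2) = 8.23 ft/s.

V = 8.23 ft/s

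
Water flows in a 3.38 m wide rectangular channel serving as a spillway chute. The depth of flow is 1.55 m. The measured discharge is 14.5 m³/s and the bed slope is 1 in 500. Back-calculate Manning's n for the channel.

Flow area A = b·y = 3.38 × 1.55 = 5.239 m². Wetted perimeter P = b + 2y = 3.38 + 2×1.55 = 6.48 m.
Hydraulic radius R = A/P = 5.239/6.48 = 0.8085 m.
Rearranging Manning's equation: n = (1/Q) A R^(2/3) S^(1/2) = (1/14.5) × 5.239 × 0.8085^(2/3) × √0.002 = 0.014.

n = 0.014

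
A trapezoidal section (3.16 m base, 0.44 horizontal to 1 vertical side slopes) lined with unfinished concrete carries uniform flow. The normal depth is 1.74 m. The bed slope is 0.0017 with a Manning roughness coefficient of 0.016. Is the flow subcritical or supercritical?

With bottom width b = 3.16 m and side slope z = 0.44: A = (b + zy)y = (3.16 + 0.44×1.74)×1.74 = 6.831 m²; P = b + 2y√(1+z²) = 3.16 + 2×1.74×1.093 = 6.962 m.
Hydraulic radius R = A/P = 6.831/6.962 = 0.9811 m.
V = (1/n) R^(2/3) √S = (1/0.016) × 0.9811^(2/3) × √0.0017 = 2.544 m/s. Hydraulic depth D_h = A/T = 6.831/4.691 = 1.456 m.
Froude number Fr = V/√(g·D_h) = 2.544/√(9.81×1.456) = 0.673, which is less than 1, so the flow is subcritical.

subcritical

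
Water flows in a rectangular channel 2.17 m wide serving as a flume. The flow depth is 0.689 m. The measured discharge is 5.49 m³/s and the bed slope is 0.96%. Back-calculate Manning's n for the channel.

Flow area A = b·y = 2.17 × 0.689 = 1.495 m². Wetted perimeter P = b + 2y = 2.17 + 2×0.689 = 3.548 m.
Hydraulic radius R = A/P = 1.495/3.548 = 0.4214 m.
Rearranging Manning's equation: n = (1/Q) A R^(2/3) S^(1/2) = (1/5.49) × 1.495 × 0.4214^(2/3) × √0.0096 = 0.015.

n = 0.015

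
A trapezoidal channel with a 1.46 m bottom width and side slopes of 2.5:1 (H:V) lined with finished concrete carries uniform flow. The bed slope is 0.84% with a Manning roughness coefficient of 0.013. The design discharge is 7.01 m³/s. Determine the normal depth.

Manning's equation rearranged: A R^(2/3) = nQ / (1·√S) = 0.013 × 7.01 / (√0.0084) = 0.9943.
Trying y = 0.691 m: A R^(2/3) = 1.245 — high.
Trying y = 0.442 m: A R^(2/3) = 0.5027 — low.
Trying y = 0.62 m: A R^(2/3) = 0.9943 — close enough.

y_n = 0.62 m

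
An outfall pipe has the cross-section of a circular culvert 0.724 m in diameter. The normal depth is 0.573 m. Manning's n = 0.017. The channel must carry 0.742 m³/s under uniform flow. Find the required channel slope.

For a circular section of diameter D = 0.724 m at depth y = 0.573 m, the central angle is θ = 2 arccos(1 − 2y/D) = 4.386 rad. Then A = (D²/8)(θ − sin θ) = 0.3495 m² and P = Dθ/2 = 1.588 m.
Hydraulic radius R = A/P = 0.3495/1.588 = 0.2201 m.
From Manning's equation, S = [nQ / (1 A R^(2/3))]² = [0.017 × 0.742 / (1 × 0.3495 × 0.2201^(2/3))]² = 0.00981.

S = 0.00981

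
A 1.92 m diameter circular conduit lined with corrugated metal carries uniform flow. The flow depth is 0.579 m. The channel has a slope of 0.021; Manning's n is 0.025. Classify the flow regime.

supercritical

For a circular section of diameter D = 1.92 m at depth y = 0.579 m, the central angle is θ = 2 arccos(1 − 2y/D) = 2.325 rad. Then A = (D²/8)(θ − sin θ) = 0.7358 m² and P = Dθ/2 = 2.232 m.
Hydraulic radius R = A/P = 0.7358/2.232 = 0.3296 m.
V = (1/n) R^(2/3) √S = (1/0.025) × 0.3296^(2/3) × √0.021 = 2.766 m/s. Hydraulic depth D_h = A/T = 0.7358/1.762 = 0.4175 m.
Froude number Fr = V/√(g·D_h) = 2.766/√(9.81×0.4175) = 1.37, which is greater than 1, so the flow is supercritical.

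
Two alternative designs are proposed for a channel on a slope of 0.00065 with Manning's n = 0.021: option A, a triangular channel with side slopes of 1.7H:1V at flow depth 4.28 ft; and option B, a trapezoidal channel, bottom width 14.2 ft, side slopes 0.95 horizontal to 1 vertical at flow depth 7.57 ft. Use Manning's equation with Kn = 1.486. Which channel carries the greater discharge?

channel B

Channel A: For a triangular section with side slope z = 1.7: A = zy² = 1.7×4.28² = 31.14 ft²; P = 2y√(1+z²) = 2×4.28×1.972 = 16.88 ft. Hydraulic radius R = A/P = 31.14/16.88 = 1.845 ft. Q_A = (1.486/0.021)·31.14·1.845^(2/3)·√0.00065 = 84.5 ft³/s.
Channel B: With bottom width b = 14.2 ft and side slope z = 0.95: A = (b + zy)y = (14.2 + 0.95×7.57)×7.57 = 161.9 ft²; P = b + 2y√(1+z²) = 14.2 + 2×7.57×1.379 = 35.08 ft. Hydraulic radius R = A/P = 161.9/35.08 = 4.616 ft. Q_B = (1.486/0.021)·161.9·4.616^(2/3)·√0.00065 = 809.9 ft³/s.
Q_A = 84.5 ft³/s vs Q_B = 809.9 ft³/s, so channel B carries more.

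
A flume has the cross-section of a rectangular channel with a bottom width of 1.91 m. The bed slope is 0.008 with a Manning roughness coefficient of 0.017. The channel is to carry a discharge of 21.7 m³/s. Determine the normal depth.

y_n = 2.72 m

Manning's equation rearranged: A R^(2/3) = nQ / (1·√S) = 0.017 × 21.7 / (√0.008) = 4.124.
Try y = 2.14 m: A R^(2/3) = 3.099 — short.
Try y = 2.72 m: A R^(2/3) = 4.122 — matches.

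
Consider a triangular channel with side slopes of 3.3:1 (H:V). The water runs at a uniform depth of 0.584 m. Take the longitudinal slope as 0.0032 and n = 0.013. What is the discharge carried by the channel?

For a triangular section with side slope z = 3.3: A = zy² = 3.3×0.584² = 1.125 m²; P = 2y√(1+z²) = 2×0.584×3.448 = 4.027 m.
Hydraulic radius R = A/P = 1.125/4.027 = 0.2795 m.
Manning's equation: Q = (1/n) A R^(2/3) S^(1/2) = (1/0.013) × 1.125 × 0.2795^(2/3) × 0.0032^(1/2) = 2.09 m³/s.

Q = 2.09 m³/s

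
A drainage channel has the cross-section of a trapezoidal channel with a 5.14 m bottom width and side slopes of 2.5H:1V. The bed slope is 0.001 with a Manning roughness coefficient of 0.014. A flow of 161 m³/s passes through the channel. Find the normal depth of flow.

Manning's equation rearranged: A R^(2/3) = nQ / (1·√S) = 0.014 × 161 / (√0.001) = 71.28.
Trying y = 2.64 m: A R^(2/3) = 42.42 — short.
Trying y = 3.36 m: A R^(2/3) = 71.21 — matches.

y_n = 3.36 m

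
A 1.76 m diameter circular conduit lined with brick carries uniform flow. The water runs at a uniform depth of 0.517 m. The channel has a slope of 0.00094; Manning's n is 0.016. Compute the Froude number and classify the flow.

subcritical

For a circular section of diameter D = 1.76 m at depth y = 0.517 m, the central angle is θ = 2 arccos(1 − 2y/D) = 2.291 rad. Then A = (D²/8)(θ − sin θ) = 0.5962 m² and P = Dθ/2 = 2.016 m.
Hydraulic radius R = A/P = 0.5962/2.016 = 0.2957 m.
V = (1/n) R^(2/3) √S = (1/0.016) × 0.2957^(2/3) × √0.00094 = 0.8505 m/s. Hydraulic depth D_h = A/T = 0.5962/1.603 = 0.3718 m.
Froude number Fr = V/√(g·D_h) = 0.8505/√(9.81×0.3718) = 0.445, which is less than 1, so the flow is subcritical.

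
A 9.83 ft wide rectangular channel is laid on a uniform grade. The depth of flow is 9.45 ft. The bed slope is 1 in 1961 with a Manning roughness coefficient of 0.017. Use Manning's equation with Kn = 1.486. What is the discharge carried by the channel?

Q = 401 ft³/s

Flow area A = b·y = 9.83 × 9.45 = 92.89 ft². Wetted perimeter P = b + 2y = 9.83 + 2×9.45 = 28.73 ft.
Hydraulic radius R = A/P = 92.89/28.73 = 3.233 ft.
Manning's equation: Q = (1.486/n) A R^(2/3) S^(1/2) = (1.486/0.017) × 92.89 × 3.233^(2/3) × 0.0005099^(1/2) = 401 ft³/s.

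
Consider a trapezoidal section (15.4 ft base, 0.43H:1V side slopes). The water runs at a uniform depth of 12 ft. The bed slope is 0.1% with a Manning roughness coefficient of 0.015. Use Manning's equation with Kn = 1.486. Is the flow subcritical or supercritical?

subcritical

With bottom width b = 15.4 ft and side slope z = 0.43: A = (b + zy)y = (15.4 + 0.43×12)×12 = 246.7 ft²; P = b + 2y√(1+z²) = 15.4 + 2×12×1.089 = 41.52 ft.
Hydraulic radius R = A/P = 246.7/41.52 = 5.942 ft.
V = (1.486/n) R^(2/3) √S = (1.486/0.015) × 5.942^(2/3) × √0.001 = 10.28 ft/s. Hydraulic depth D_h = A/T = 246.7/25.72 = 9.593 ft.
Froude number Fr = V/√(g·D_h) = 10.28/√(32.2×9.593) = 0.585, which is less than 1, so the flow is subcritical.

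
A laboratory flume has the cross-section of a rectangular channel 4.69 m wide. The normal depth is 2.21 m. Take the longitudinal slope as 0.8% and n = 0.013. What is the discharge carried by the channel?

Q = 77.7 m³/s

Flow area A = b·y = 4.69 × 2.21 = 10.36 m². Wetted perimeter P = b + 2y = 4.69 + 2×2.21 = 9.11 m.
Hydraulic radius R = A/P = 10.36/9.11 = 1.138 m.
Manning's equation: Q = (1/n) A R^(2/3) S^(1/2) = (1/0.013) × 10.36 × 1.138^(2/3) × 0.008^(1/2) = 77.7 m³/s.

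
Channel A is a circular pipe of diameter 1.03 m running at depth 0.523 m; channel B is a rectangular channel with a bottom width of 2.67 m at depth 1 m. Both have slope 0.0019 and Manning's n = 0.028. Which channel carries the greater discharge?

Channel A: For a circular section of diameter D = 1.03 m at depth y = 0.523 m, the central angle is θ = 2 arccos(1 − 2y/D) = 3.173 rad. Then A = (D²/8)(θ − sin θ) = 0.4249 m² and P = Dθ/2 = 1.634 m. Hydraulic radius R = A/P = 0.4249/1.634 = 0.26 m. Q_A = (1/0.028)·0.4249·0.26^(2/3)·√0.0019 = 0.2694 m³/s.
Channel B: Flow area A = b·y = 2.67 × 1 = 2.67 m². Wetted perimeter P = b + 2y = 2.67 + 2×1 = 4.67 m. Hydraulic radius R = A/P = 2.67/4.67 = 0.5717 m. Q_B = (1/0.028)·2.67·0.5717^(2/3)·√0.0019 = 2.863 m³/s.
Q_A = 0.2694 m³/s vs Q_B = 2.863 m³/s, so channel B carries more.

channel B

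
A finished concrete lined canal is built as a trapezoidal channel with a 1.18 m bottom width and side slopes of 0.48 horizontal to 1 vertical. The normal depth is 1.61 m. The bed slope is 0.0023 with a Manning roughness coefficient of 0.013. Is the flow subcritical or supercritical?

subcritical

With bottom width b = 1.18 m and side slope z = 0.48: A = (b + zy)y = (1.18 + 0.48×1.61)×1.61 = 3.144 m²; P = b + 2y√(1+z²) = 1.18 + 2×1.61×1.109 = 4.752 m.
Hydraulic radius R = A/P = 3.144/4.752 = 0.6617 m.
V = (1/n) R^(2/3) √S = (1/0.013) × 0.6617^(2/3) × √0.0023 = 2.801 m/s. Hydraulic depth D_h = A/T = 3.144/2.726 = 1.154 m.
Froude number Fr = V/√(g·D_h) = 2.801/√(9.81×1.154) = 0.833, which is less than 1, so the flow is subcritical.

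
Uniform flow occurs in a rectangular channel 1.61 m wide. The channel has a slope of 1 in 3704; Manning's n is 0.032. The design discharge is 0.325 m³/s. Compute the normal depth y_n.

y_n = 0.742 m

Manning's equation rearranged: A R^(2/3) = nQ / (1·√S) = 0.032 × 0.325 / (√0.00027) = 0.6329.
Try y = 0.584 m: A R^(2/3) = 0.4566 — low.
Try y = 0.835 m: A R^(2/3) = 0.7418 — high.
Try y = 0.742 m: A R^(2/3) = 0.6334 — close enough.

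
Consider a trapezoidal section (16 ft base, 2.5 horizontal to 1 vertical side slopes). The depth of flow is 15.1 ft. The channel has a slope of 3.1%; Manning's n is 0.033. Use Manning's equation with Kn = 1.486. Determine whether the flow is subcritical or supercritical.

supercritical

With bottom width b = 16 ft and side slope z = 2.5: A = (b + zy)y = (16 + 2.5×15.1)×15.1 = 811.6 ft²; P = b + 2y√(1+z²) = 16 + 2×15.1×2.693 = 97.32 ft.
Hydraulic radius R = A/P = 811.6/97.32 = 8.34 ft.
V = (1.486/n) R^(2/3) √S = (1.486/0.033) × 8.34^(2/3) × √0.031 = 32.61 ft/s. Hydraulic depth D_h = A/T = 811.6/91.5 = 8.87 ft.
Froude number Fr = V/√(g·D_h) = 32.61/√(32.2×8.87) = 1.93, which is greater than 1, so the flow is supercritical.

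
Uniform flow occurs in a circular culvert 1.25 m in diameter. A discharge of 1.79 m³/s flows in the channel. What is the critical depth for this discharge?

y_c = 0.725 m

At critical depth, Q² T / (g A³) = 1, i.e. A³/T = Q²/g = 1.79²/9.81 = 0.3266.
Trying y = 0.865 m: A³/T = 0.6444 — high.
Trying y = 0.624 m: A³/T = 0.1837 — low.
Trying y = 0.725 m: A³/T = 0.3258 — ≈ 0.3266.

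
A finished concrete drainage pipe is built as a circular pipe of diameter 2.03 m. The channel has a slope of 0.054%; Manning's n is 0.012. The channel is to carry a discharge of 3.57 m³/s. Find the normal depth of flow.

Manning's equation rearranged: A R^(2/3) = nQ / (1·√S) = 0.012 × 3.57 / (√0.00054) = 1.844.
Trying y = 1.15 m: A R^(2/3) = 1.265 — short.
Trying y = 1.85 m: A R^(2/3) = 2.205 — over.
Trying y = 1.5 m: A R^(2/3) = 1.845 — ≈ 1.844.

y_n = 1.5 m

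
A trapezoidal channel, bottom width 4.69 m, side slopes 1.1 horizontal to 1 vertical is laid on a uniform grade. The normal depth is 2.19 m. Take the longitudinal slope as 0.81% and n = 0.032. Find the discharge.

Q = 54.4 m³/s

With bottom width b = 4.69 m and side slope z = 1.1: A = (b + zy)y = (4.69 + 1.1×2.19)×2.19 = 15.55 m²; P = b + 2y√(1+z²) = 4.69 + 2×2.19×1.487 = 11.2 m.
Hydraulic radius R = A/P = 15.55/11.2 = 1.388 m.
Manning's equation: Q = (1/n) A R^(2/3) S^(1/2) = (1/0.032) × 15.55 × 1.388^(2/3) × 0.0081^(1/2) = 54.4 m³/s.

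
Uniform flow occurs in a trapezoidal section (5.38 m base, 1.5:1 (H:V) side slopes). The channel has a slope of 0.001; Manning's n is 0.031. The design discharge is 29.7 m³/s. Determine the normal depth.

y_n = 2.42 m

Manning's equation rearranged: A R^(2/3) = nQ / (1·√S) = 0.031 × 29.7 / (√0.001) = 29.12.
Trying y = 2.92 m: A R^(2/3) = 42.04 — over.
Trying y = 1.73 m: A R^(2/3) = 15.47 — short.
Trying y = 2.42 m: A R^(2/3) = 29.15 — matches.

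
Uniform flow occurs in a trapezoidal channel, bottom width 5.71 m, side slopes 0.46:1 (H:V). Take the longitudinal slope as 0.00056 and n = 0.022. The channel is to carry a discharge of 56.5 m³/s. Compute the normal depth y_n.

Manning's equation rearranged: A R^(2/3) = nQ / (1·√S) = 0.022 × 56.5 / (√0.00056) = 52.53.
Trying y = 2.93 m: A R^(2/3) = 29.46 — too small.
Trying y = 4.16 m: A R^(2/3) = 52.55 — matches.

y_n = 4.16 m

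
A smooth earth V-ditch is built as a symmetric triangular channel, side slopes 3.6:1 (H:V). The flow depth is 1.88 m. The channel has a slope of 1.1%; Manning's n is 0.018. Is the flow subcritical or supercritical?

supercritical

For a triangular section with side slope z = 3.6: A = zy² = 3.6×1.88² = 12.72 m²; P = 2y√(1+z²) = 2×1.88×3.736 = 14.05 m.
Hydraulic radius R = A/P = 12.72/14.05 = 0.9057 m.
V = (1/n) R^(2/3) √S = (1/0.018) × 0.9057^(2/3) × √0.011 = 5.454 m/s. Hydraulic depth D_h = A/T = 12.72/13.54 = 0.94 m.
Froude number Fr = V/√(g·D_h) = 5.454/√(9.81×0.94) = 1.8, which is greater than 1, so the flow is supercritical.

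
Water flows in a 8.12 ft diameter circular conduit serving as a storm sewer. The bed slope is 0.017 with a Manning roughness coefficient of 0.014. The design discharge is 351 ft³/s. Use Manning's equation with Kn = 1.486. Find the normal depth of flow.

Manning's equation rearranged: A R^(2/3) = nQ / (1.486·√S) = 0.014 × 351 / (1.486 × √0.017) = 25.36.
Trying y = 2.53 ft: A R^(2/3) = 17.49 — short.
Trying y = 3.08 ft: A R^(2/3) = 25.37 — ≈ 25.36.

y_n = 3.08 ft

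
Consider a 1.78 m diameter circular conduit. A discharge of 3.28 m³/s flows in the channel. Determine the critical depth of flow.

At critical depth, Q² T / (g A³) = 1, i.e. A³/T = Q²/g = 3.28²/9.81 = 1.097.
Trying y = 1.13 m: A³/T = 2.699 — over.
Trying y = 0.756 m: A³/T = 0.5796 — short.
Trying y = 0.893 m: A³/T = 1.096 — close enough.

y_c = 0.893 m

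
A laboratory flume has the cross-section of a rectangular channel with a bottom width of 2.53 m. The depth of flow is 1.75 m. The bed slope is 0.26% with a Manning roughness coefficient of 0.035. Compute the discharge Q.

Q = 5.25 m³/s

Flow area A = b·y = 2.53 × 1.75 = 4.427 m². Wetted perimeter P = b + 2y = 2.53 + 2×1.75 = 6.03 m.
Hydraulic radius R = A/P = 4.427/6.03 = 0.7342 m.
Manning's equation: Q = (1/n) A R^(2/3) S^(1/2) = (1/0.035) × 4.427 × 0.7342^(2/3) × 0.0026^(1/2) = 5.25 m³/s.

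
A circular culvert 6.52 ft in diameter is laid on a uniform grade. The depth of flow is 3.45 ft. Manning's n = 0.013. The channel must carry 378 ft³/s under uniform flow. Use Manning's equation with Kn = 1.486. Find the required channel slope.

For a circular section of diameter D = 6.52 ft at depth y = 3.45 ft, the central angle is θ = 2 arccos(1 − 2y/D) = 3.258 rad. Then A = (D²/8)(θ − sin θ) = 17.93 ft² and P = Dθ/2 = 10.62 ft.
Hydraulic radius R = A/P = 17.93/10.62 = 1.688 ft.
From Manning's equation, S = [nQ / (1.486 A R^(2/3))]² = [0.013 × 378 / (1.486 × 17.93 × 1.688^(2/3))]² = 0.0169.

S = 0.0169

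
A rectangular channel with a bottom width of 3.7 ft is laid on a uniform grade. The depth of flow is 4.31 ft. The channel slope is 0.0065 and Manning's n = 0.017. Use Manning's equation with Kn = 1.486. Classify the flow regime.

Flow area A = b·y = 3.7 × 4.31 = 15.95 ft². Wetted perimeter P = b + 2y = 3.7 + 2×4.31 = 12.32 ft.
Hydraulic radius R = A/P = 15.95/12.32 = 1.294 ft.
V = (1.486/n) R^(2/3) √S = (1.486/0.017) × 1.294^(2/3) × √0.0065 = 8.37 ft/s. Hydraulic depth D_h = A/T = 15.95/3.7 = 4.31 ft.
Froude number Fr = V/√(g·D_h) = 8.37/√(32.2×4.31) = 0.711, which is less than 1, so the flow is subcritical.

subcritical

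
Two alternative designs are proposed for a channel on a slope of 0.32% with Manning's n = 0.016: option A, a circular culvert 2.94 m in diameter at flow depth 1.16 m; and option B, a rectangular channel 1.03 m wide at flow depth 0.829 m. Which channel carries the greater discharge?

channel A

Channel A: For a circular section of diameter D = 2.94 m at depth y = 1.16 m, the central angle is θ = 2 arccos(1 − 2y/D) = 2.717 rad. Then A = (D²/8)(θ − sin θ) = 2.49 m² and P = Dθ/2 = 3.993 m. Hydraulic radius R = A/P = 2.49/3.993 = 0.6235 m. Q_A = (1/0.016)·2.49·0.6235^(2/3)·√0.0032 = 6.424 m³/s.
Channel B: Flow area A = b·y = 1.03 × 0.829 = 0.8539 m². Wetted perimeter P = b + 2y = 1.03 + 2×0.829 = 2.688 m. Hydraulic radius R = A/P = 0.8539/2.688 = 0.3177 m. Q_B = (1/0.016)·0.8539·0.3177^(2/3)·√0.0032 = 1.405 m³/s.
Q_A = 6.424 m³/s vs Q_B = 1.405 m³/s, so channel A carries more.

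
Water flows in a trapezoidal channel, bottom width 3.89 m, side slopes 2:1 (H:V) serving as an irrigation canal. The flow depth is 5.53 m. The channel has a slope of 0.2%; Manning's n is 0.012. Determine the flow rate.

Q = 625 m³/s

With bottom width b = 3.89 m and side slope z = 2: A = (b + zy)y = (3.89 + 2×5.53)×5.53 = 82.67 m²; P = b + 2y√(1+z²) = 3.89 + 2×5.53×2.236 = 28.62 m.
Hydraulic radius R = A/P = 82.67/28.62 = 2.889 m.
Manning's equation: Q = (1/n) A R^(2/3) S^(1/2) = (1/0.012) × 82.67 × 2.889^(2/3) × 0.002^(1/2) = 625 m³/s.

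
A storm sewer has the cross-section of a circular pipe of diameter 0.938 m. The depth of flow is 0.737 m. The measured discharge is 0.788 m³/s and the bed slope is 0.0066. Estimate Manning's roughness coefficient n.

n = 0.026

For a circular section of diameter D = 0.938 m at depth y = 0.737 m, the central angle is θ = 2 arccos(1 − 2y/D) = 4.358 rad. Then A = (D²/8)(θ − sin θ) = 0.5825 m² and P = Dθ/2 = 2.044 m.
Hydraulic radius R = A/P = 0.5825/2.044 = 0.285 m.
Rearranging Manning's equation: n = (1/Q) A R^(2/3) S^(1/2) = (1/0.788) × 0.5825 × 0.285^(2/3) × √0.0066 = 0.026.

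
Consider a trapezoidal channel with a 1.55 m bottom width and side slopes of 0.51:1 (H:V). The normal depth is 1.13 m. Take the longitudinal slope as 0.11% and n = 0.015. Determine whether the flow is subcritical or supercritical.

With bottom width b = 1.55 m and side slope z = 0.51: A = (b + zy)y = (1.55 + 0.51×1.13)×1.13 = 2.403 m²; P = b + 2y√(1+z²) = 1.55 + 2×1.13×1.123 = 4.087 m.
Hydraulic radius R = A/P = 2.403/4.087 = 0.5879 m.
V = (1/n) R^(2/3) √S = (1/0.015) × 0.5879^(2/3) × √0.0011 = 1.552 m/s. Hydraulic depth D_h = A/T = 2.403/2.703 = 0.889 m.
Froude number Fr = V/√(g·D_h) = 1.552/√(9.81×0.889) = 0.525, which is less than 1, so the flow is subcritical.

subcritical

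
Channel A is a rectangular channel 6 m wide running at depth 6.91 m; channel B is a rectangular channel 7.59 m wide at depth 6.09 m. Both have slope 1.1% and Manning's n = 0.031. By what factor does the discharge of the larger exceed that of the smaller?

1.2

Channel A: Flow area A = b·y = 6 × 6.91 = 41.46 m². Wetted perimeter P = b + 2y = 6 + 2×6.91 = 19.82 m. Hydraulic radius R = A/P = 41.46/19.82 = 2.092 m. Q_A = (1/0.031)·41.46·2.092^(2/3)·√0.011 = 229.4 m³/s.
Channel B: Flow area A = b·y = 7.59 × 6.09 = 46.22 m². Wetted perimeter P = b + 2y = 7.59 + 2×6.09 = 19.77 m. Hydraulic radius R = A/P = 46.22/19.77 = 2.338 m. Q_B = (1/0.031)·46.22·2.338^(2/3)·√0.011 = 275.5 m³/s.
The larger discharge is 275.5 m³/s and the smaller is 229.4 m³/s; the ratio is 1.2.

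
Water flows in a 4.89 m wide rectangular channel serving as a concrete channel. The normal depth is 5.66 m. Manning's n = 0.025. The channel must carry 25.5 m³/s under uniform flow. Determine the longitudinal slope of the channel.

Flow area A = b·y = 4.89 × 5.66 = 27.68 m². Wetted perimeter P = b + 2y = 4.89 + 2×5.66 = 16.21 m.
Hydraulic radius R = A/P = 27.68/16.21 = 1.707 m.
From Manning's equation, S = [nQ / (1 A R^(2/3))]² = [0.025 × 25.5 / (1 × 27.68 × 1.707^(2/3))]² = 0.00026.

S = 0.00026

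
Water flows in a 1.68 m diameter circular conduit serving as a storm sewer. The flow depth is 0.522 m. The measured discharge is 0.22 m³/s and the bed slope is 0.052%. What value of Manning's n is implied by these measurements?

For a circular section of diameter D = 1.68 m at depth y = 0.522 m, the central angle is θ = 2 arccos(1 − 2y/D) = 2.365 rad. Then A = (D²/8)(θ − sin θ) = 0.5872 m² and P = Dθ/2 = 1.987 m.
Hydraulic radius R = A/P = 0.5872/1.987 = 0.2956 m.
Rearranging Manning's equation: n = (1/Q) A R^(2/3) S^(1/2) = (1/0.22) × 0.5872 × 0.2956^(2/3) × √0.00052 = 0.027.

n = 0.027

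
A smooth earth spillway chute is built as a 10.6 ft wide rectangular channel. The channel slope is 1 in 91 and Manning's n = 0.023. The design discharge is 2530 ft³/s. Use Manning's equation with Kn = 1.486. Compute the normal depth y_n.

Manning's equation rearranged: A R^(2/3) = nQ / (1.486·√S) = 0.023 × 2530 / (1.486 × √0.01099) = 373.6.
Try y = 12 ft: A R^(2/3) = 303 — short.
Try y = 17.9 ft: A R^(2/3) = 485.2 — over.
Try y = 14.3 ft: A R^(2/3) = 373.4 — ≈ 373.6.

y_n = 14.3 ft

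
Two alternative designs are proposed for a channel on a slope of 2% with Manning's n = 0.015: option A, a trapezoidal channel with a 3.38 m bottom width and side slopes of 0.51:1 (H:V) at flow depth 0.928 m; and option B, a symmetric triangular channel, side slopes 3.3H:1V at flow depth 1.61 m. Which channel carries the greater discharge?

channel B

Channel A: With bottom width b = 3.38 m and side slope z = 0.51: A = (b + zy)y = (3.38 + 0.51×0.928)×0.928 = 3.576 m²; P = b + 2y√(1+z²) = 3.38 + 2×0.928×1.123 = 5.463 m. Hydraulic radius R = A/P = 3.576/5.463 = 0.6545 m. Q_A = (1/0.015)·3.576·0.6545^(2/3)·√0.02 = 25.41 m³/s.
Channel B: For a triangular section with side slope z = 3.3: A = zy² = 3.3×1.61² = 8.554 m²; P = 2y√(1+z²) = 2×1.61×3.448 = 11.1 m. Hydraulic radius R = A/P = 8.554/11.1 = 0.7704 m. Q_B = (1/0.015)·8.554·0.7704^(2/3)·√0.02 = 67.77 m³/s.
Q_A = 25.41 m³/s vs Q_B = 67.77 m³/s, so channel B carries more.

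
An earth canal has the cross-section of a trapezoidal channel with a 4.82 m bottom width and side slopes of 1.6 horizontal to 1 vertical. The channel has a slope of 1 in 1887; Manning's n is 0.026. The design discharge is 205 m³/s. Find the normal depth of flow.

Manning's equation rearranged: A R^(2/3) = nQ / (1·√S) = 0.026 × 205 / (√0.0005299) = 231.5.
Try y = 5.67 m: A R^(2/3) = 164 — too small.
Try y = 8.15 m: A R^(2/3) = 372.4 — too large.
Try y = 6.62 m: A R^(2/3) = 231.8 — ≈ 231.5.

y_n = 6.62 m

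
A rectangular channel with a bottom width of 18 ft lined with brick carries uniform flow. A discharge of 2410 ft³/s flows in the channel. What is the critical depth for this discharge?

For a rectangular channel, critical depth y_c = (q²/g)^(1/3) where q = Q/b = 2410/18 = 133.9 ft²/s.
So y_c = (133.9²/32.2)^(1/3) = 8.23 ft.

y_c = 8.23 ft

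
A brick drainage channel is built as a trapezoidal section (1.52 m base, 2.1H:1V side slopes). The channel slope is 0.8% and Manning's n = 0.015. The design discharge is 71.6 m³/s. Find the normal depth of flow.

y_n = 2.01 m

Manning's equation rearranged: A R^(2/3) = nQ / (1·√S) = 0.015 × 71.6 / (√0.008) = 12.01.
At y = 2.49 m: A R^(2/3) = 19.84 — over.
At y = 1.4 m: A R^(2/3) = 5.279 — short.
At y = 2.01 m: A R^(2/3) = 12.01 — matches.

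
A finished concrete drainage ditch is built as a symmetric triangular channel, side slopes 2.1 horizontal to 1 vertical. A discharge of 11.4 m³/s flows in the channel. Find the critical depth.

At critical depth, Q² T / (g A³) = 1, i.e. A³/T = Q²/g = 11.4²/9.81 = 13.25.
At y = 1.25 m: A³/T = 6.729 — short.
At y = 1.83 m: A³/T = 45.25 — over.
At y = 1.43 m: A³/T = 13.19 — ≈ 13.25.

y_c = 1.43 m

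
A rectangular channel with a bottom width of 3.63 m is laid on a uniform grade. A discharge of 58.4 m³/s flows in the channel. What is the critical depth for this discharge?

y_c = 2.98 m

For a rectangular channel, critical depth y_c = (q²/g)^(1/3) where q = Q/b = 58.4/3.63 = 16.09 m²/s.
So y_c = (16.09²/9.81)^(1/3) = 2.98 m.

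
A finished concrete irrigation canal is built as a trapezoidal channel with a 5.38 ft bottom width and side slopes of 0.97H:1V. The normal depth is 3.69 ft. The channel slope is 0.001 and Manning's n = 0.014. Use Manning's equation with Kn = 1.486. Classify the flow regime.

With bottom width b = 5.38 ft and side slope z = 0.97: A = (b + zy)y = (5.38 + 0.97×3.69)×3.69 = 33.06 ft²; P = b + 2y√(1+z²) = 5.38 + 2×3.69×1.393 = 15.66 ft.
Hydraulic radius R = A/P = 33.06/15.66 = 2.111 ft.
V = (1.486/n) R^(2/3) √S = (1.486/0.014) × 2.111^(2/3) × √0.001 = 5.523 ft/s. Hydraulic depth D_h = A/T = 33.06/12.54 = 2.637 ft.
Froude number Fr = V/√(g·D_h) = 5.523/√(32.2×2.637) = 0.599, which is less than 1, so the flow is subcritical.

subcritical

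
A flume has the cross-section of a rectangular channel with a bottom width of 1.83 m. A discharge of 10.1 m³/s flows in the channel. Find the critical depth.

For a rectangular channel, critical depth y_c = (q²/g)^(1/3) where q = Q/b = 10.1/1.83 = 5.519 m²/s.
So y_c = (5.519²/9.81)^(1/3) = 1.46 m.

y_c = 1.46 m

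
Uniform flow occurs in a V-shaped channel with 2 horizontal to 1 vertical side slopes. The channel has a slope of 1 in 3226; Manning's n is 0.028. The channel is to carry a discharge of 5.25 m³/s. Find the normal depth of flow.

y_n = 2.09 m

Manning's equation rearranged: A R^(2/3) = nQ / (1·√S) = 0.028 × 5.25 / (√0.00031) = 8.349.
Trying y = 1.59 m: A R^(2/3) = 4.028 — low.
Trying y = 2.41 m: A R^(2/3) = 12.21 — high.
Trying y = 2.09 m: A R^(2/3) = 8.351 — ≈ 8.349.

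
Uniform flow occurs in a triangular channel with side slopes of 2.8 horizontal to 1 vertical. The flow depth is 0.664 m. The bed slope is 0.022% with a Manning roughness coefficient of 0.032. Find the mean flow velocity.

V = 0.214 m/s

For a triangular section with side slope z = 2.8: A = zy² = 2.8×0.664² = 1.235 m²; P = 2y√(1+z²) = 2×0.664×2.973 = 3.948 m.
Hydraulic radius R = A/P = 1.235/3.948 = 0.3127 m.
From Manning's equation, V = (1/n) R^(2/3) S^(1/2) = (1/0.032) × 0.3127^(2/3) × 0.00022^(1/2) = 0.214 m/s.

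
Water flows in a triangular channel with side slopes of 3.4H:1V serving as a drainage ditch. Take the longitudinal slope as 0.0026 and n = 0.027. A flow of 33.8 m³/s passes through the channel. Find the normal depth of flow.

Manning's equation rearranged: A R^(2/3) = nQ / (1·√S) = 0.027 × 33.8 / (√0.0026) = 17.9.
Trying y = 2.48 m: A R^(2/3) = 23.48 — high.
Trying y = 1.62 m: A R^(2/3) = 7.542 — low.
Trying y = 2.24 m: A R^(2/3) = 17.9 — close enough.

y_n = 2.24 m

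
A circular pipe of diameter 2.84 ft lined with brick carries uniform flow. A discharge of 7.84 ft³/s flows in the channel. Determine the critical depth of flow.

y_c = 0.896 ft

At critical depth, Q² T / (g A³) = 1, i.e. A³/T = Q²/g = 7.84²/32.2 = 1.909.
Trying y = 0.989 ft: A³/T = 2.793 — over.
Trying y = 0.896 ft: A³/T = 1.907 — matches.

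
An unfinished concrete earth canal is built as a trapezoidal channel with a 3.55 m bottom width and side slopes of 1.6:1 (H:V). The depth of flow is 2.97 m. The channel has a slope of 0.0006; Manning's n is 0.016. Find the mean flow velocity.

With bottom width b = 3.55 m and side slope z = 1.6: A = (b + zy)y = (3.55 + 1.6×2.97)×2.97 = 24.66 m²; P = b + 2y√(1+z²) = 3.55 + 2×2.97×1.887 = 14.76 m.
Hydraulic radius R = A/P = 24.66/14.76 = 1.671 m.
From Manning's equation, V = (1/n) R^(2/3) S^(1/2) = (1/0.016) × 1.671^(2/3) × 0.0006^(1/2) = 2.16 m/s.

V = 2.16 m/s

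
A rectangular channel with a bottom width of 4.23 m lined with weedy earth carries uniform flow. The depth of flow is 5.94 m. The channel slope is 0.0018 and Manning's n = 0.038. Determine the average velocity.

Flow area A = b·y = 4.23 × 5.94 = 25.13 m². Wetted perimeter P = b + 2y = 4.23 + 2×5.94 = 16.11 m.
Hydraulic radius R = A/P = 25.13/16.11 = 1.56 m.
From Manning's equation, V = (1/n) R^(2/3) S^(1/2) = (1/0.038) × 1.56^(2/3) × 0.0018^(1/2) = 1.5 m/s.

V = 1.5 m/s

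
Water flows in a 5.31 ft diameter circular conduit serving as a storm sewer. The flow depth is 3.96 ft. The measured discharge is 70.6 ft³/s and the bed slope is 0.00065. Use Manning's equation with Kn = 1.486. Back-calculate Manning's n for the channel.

n = 0.013

For a circular section of diameter D = 5.31 ft at depth y = 3.96 ft, the central angle is θ = 2 arccos(1 − 2y/D) = 4.169 rad. Then A = (D²/8)(θ − sin θ) = 17.71 ft² and P = Dθ/2 = 11.07 ft.
Hydraulic radius R = A/P = 17.71/11.07 = 1.6 ft.
Rearranging Manning's equation: n = (1.486/Q) A R^(2/3) S^(1/2) = (1.486/70.6) × 17.71 × 1.6^(2/3) × √0.00065 = 0.013.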